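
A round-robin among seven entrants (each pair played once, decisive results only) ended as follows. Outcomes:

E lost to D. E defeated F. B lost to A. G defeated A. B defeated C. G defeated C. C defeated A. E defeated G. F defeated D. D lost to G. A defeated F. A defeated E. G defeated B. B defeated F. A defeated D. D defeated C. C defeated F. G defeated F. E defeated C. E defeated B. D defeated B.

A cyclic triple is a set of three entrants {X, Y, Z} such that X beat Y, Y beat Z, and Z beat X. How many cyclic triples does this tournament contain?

Win totals: A 4, B 2, C 2, D 3, E 4, F 1, G 5.
An entrant with w wins dominates both others in C(w,2) triples; summing gives 6 + 1 + 1 + 3 + 6 + 0 + 10 = 27 transitive triples.
Total triples C(7,3) = 35, so cyclic triples = 35 − 27 = 8.

8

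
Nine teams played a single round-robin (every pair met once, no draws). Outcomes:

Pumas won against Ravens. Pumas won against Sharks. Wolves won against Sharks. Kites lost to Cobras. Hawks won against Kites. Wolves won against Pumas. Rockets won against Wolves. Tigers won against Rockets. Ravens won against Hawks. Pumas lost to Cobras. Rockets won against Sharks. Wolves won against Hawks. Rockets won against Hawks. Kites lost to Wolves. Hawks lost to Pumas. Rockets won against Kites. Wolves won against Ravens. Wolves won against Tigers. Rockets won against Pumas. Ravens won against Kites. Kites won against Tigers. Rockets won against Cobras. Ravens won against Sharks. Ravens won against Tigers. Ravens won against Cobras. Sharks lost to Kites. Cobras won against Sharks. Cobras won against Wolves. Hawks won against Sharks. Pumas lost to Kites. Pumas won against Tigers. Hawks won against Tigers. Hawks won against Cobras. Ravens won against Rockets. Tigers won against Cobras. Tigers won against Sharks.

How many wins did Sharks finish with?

Sharks' results: beat no one; lost to Rockets, Tigers, Kites, Pumas, Cobras, Hawks, Ravens, Wolves.
That is 0 wins.

0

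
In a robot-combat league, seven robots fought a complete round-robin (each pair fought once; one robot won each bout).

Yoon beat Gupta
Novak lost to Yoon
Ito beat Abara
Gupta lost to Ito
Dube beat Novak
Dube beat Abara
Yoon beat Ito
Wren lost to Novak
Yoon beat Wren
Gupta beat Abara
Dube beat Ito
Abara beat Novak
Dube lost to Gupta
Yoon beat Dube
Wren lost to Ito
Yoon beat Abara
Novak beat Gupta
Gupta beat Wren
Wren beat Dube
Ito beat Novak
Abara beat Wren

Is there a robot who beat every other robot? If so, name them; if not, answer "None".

Yoon has 6 wins out of 6 opponents — a perfect record.

Yoon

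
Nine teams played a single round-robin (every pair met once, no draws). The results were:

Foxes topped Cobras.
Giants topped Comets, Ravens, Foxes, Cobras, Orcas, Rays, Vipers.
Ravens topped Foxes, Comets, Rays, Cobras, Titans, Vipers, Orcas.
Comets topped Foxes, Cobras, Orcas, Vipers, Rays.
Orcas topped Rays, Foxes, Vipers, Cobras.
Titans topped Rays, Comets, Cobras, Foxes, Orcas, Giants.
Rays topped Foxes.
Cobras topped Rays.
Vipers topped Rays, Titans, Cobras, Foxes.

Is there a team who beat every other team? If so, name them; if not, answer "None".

None

Highest win total is Ravens with 7 (out of 8 possible).
Ravens lost to Giants, so no team went undefeated.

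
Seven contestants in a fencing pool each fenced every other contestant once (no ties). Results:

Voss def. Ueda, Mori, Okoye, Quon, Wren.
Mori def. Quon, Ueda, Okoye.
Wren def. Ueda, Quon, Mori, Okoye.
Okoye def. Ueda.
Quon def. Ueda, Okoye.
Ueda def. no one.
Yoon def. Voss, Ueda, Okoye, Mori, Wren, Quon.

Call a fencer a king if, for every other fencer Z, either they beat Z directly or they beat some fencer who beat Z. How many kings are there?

1

Okoye cannot reach Mori, Voss, Yoon, Wren, Quon in two steps.
Ueda cannot reach Okoye, Mori, Voss, Yoon, Wren, Quon in two steps.
Mori cannot reach Voss, Yoon, Wren in two steps.
Voss cannot reach Yoon in two steps.
Yoon reaches everyone (king).
Wren cannot reach Voss, Yoon in two steps.
Quon cannot reach Mori, Voss, Yoon, Wren in two steps.
Kings: Yoon — 1.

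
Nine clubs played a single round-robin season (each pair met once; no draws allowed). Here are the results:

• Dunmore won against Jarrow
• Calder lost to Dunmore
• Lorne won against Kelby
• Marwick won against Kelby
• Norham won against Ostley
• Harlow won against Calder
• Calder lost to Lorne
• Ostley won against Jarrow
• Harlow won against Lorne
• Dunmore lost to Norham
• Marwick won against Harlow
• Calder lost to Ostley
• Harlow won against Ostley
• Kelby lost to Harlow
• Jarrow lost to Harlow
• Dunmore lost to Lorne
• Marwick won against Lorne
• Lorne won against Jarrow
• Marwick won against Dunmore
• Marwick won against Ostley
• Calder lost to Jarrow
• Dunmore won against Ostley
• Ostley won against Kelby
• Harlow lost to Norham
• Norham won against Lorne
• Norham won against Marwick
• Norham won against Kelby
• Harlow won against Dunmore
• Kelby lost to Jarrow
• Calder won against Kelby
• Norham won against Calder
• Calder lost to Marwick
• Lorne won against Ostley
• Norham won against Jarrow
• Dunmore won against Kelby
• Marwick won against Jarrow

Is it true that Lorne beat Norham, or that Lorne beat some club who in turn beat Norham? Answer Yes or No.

No

Lorne did not beat Norham directly.
Lorne beat Dunmore, Kelby, Ostley, Calder, Jarrow, but each of them lost to Norham. No two-step path.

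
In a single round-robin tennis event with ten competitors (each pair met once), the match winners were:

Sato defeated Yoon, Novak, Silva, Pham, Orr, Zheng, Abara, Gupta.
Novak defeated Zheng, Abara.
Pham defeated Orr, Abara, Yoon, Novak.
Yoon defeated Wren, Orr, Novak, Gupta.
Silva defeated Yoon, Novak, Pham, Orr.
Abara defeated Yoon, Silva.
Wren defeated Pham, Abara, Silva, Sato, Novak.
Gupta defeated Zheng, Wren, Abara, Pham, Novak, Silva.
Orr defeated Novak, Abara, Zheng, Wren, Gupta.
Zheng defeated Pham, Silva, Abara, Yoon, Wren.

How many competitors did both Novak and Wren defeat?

Novak beat: Abara, Zheng.
Wren beat: Novak, Silva, Abara, Pham, Sato.
Both beat: Abara — 1.

1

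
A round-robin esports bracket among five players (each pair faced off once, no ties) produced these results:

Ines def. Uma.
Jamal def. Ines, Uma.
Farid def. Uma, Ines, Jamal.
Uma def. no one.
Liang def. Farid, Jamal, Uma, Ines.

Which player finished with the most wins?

Liang

Win totals: Uma 0, Liang 4, Ines 1, Jamal 2, Farid 3.
Liang leads with 4 wins (next highest: 3).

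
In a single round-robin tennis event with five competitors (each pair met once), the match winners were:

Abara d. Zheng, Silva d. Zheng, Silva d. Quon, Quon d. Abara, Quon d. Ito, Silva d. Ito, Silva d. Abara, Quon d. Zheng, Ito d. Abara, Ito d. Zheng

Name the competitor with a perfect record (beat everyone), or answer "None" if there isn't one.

Silva

Silva has 4 wins out of 4 opponents — a perfect record.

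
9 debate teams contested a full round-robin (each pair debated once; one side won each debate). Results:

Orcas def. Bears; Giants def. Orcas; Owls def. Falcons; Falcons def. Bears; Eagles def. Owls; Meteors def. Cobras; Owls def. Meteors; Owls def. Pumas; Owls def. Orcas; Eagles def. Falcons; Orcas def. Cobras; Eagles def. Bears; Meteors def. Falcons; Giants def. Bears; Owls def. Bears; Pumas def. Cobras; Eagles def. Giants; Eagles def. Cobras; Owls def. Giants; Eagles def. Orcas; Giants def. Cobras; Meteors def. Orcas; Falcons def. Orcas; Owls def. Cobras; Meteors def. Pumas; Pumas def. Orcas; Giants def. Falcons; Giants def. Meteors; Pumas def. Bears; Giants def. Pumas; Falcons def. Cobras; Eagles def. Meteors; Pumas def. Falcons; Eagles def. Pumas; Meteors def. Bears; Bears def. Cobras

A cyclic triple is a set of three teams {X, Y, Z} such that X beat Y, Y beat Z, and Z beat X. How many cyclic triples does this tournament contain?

0

Win totals: Orcas 2, Cobras 0, Eagles 8, Falcons 3, Giants 6, Pumas 4, Owls 7, Meteors 5, Bears 1.
A team with w wins dominates both others in C(w,2) triples; summing gives 1 + 0 + 28 + 3 + 15 + 6 + 21 + 10 + 0 = 84 transitive triples.
Total triples C(9,3) = 84, so cyclic triples = 84 − 84 = 0.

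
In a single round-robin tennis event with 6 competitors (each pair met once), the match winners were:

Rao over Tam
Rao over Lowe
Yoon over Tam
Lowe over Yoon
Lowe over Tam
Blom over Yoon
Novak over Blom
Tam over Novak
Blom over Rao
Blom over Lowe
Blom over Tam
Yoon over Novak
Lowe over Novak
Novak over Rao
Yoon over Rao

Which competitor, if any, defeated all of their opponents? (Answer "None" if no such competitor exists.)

None

Highest win total is Blom with 4 (out of 5 possible).
Blom lost to Novak, so no competitor went undefeated.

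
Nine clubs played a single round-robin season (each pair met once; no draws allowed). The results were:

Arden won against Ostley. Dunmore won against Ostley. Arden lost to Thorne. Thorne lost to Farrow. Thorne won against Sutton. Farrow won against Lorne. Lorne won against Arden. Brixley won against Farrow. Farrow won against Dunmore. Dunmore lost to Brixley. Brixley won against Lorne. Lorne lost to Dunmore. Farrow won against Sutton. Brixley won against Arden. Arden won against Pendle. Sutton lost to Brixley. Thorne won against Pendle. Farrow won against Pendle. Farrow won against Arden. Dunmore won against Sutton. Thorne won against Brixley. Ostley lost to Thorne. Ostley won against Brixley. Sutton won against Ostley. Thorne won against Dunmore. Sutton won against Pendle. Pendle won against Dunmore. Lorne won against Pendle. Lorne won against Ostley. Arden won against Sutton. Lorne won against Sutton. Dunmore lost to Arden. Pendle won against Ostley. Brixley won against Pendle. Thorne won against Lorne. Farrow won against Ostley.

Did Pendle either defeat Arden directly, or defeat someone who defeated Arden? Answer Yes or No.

No

Pendle did not beat Arden directly.
Pendle beat Dunmore, Ostley, but each of them lost to Arden. No two-step path.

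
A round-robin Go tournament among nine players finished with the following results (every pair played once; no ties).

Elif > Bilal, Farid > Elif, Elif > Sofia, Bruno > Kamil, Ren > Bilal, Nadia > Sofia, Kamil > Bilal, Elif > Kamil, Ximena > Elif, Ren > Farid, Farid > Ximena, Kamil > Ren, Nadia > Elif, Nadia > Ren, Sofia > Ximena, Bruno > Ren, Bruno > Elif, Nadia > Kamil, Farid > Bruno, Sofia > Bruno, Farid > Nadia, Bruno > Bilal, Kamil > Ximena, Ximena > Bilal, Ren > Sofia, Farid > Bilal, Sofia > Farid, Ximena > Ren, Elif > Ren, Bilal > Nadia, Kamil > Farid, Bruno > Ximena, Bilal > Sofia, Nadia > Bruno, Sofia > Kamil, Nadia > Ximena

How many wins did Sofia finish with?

Sofia's results: beat Ximena, Bruno, Farid, Kamil; lost to Bilal, Nadia, Ren, Elif.
That is 4 wins.

4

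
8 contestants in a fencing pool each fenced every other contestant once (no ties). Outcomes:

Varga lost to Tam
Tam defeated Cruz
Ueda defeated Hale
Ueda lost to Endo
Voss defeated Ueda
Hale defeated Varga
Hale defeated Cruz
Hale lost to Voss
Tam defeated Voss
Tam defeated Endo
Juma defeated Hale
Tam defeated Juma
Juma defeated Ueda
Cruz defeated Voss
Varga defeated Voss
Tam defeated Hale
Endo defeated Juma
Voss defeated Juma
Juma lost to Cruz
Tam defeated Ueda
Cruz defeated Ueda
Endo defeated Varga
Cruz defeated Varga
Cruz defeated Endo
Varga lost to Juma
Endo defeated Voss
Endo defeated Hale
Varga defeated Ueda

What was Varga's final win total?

2

Varga's results: beat Voss, Ueda; lost to Tam, Endo, Hale, Cruz, Juma.
That is 2 wins.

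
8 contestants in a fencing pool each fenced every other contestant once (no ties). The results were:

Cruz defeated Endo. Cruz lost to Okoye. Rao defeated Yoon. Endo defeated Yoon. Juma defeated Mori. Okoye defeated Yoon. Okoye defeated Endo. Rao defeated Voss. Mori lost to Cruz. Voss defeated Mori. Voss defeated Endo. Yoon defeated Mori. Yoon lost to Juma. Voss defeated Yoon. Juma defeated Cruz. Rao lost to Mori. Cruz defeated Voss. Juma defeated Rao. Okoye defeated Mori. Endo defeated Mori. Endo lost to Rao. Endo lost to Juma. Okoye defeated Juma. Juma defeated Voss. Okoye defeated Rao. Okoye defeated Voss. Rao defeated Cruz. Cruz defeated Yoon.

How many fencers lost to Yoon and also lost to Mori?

0

Yoon beat: Mori.
Mori beat: Rao.
No one was beaten by both.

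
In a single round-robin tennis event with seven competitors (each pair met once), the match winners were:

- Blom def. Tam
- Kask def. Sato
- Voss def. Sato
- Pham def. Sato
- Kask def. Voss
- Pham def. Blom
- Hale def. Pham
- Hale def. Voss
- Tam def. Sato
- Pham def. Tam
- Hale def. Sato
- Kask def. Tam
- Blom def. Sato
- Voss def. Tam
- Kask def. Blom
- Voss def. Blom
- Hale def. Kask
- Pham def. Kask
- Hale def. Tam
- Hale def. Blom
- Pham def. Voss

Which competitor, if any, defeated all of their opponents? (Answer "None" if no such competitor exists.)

Hale has 6 wins out of 6 opponents — a perfect record.

Hale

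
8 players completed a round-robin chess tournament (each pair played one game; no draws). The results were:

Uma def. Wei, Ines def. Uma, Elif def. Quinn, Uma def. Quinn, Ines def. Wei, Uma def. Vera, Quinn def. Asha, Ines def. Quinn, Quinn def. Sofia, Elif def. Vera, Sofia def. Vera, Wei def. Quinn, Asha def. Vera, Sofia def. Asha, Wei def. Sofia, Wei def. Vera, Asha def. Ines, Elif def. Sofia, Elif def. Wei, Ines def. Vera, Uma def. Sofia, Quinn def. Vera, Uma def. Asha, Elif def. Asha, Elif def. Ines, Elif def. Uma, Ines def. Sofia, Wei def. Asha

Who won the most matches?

Win totals: Asha 2, Vera 0, Elif 7, Ines 5, Sofia 2, Uma 5, Quinn 3, Wei 4.
Elif leads with 7 wins (next highest: 5).

Elif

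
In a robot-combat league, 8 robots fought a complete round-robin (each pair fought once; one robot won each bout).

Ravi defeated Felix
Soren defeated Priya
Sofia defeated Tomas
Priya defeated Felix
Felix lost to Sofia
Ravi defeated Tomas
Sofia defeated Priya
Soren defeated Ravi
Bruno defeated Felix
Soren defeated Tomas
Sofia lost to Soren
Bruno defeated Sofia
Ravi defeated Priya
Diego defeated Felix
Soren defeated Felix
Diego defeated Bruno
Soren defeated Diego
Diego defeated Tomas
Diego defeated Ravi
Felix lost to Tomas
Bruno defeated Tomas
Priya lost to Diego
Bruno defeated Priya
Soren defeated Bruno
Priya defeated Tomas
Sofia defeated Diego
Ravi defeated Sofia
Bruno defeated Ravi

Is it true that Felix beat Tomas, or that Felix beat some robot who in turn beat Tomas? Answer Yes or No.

No

Felix did not beat Tomas directly.
Felix beat no one, so there is no intermediate robot.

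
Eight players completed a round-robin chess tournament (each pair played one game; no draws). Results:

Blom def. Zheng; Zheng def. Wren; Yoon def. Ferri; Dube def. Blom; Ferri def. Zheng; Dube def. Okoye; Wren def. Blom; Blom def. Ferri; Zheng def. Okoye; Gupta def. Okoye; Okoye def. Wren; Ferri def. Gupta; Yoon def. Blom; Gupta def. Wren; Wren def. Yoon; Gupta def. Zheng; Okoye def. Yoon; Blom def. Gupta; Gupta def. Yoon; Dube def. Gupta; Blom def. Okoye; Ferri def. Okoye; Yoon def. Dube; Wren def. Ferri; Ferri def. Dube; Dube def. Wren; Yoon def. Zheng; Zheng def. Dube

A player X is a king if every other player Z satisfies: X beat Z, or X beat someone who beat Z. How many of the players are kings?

Wren reaches everyone (king).
Blom reaches everyone (king).
Yoon reaches everyone (king).
Zheng reaches everyone (king).
Gupta reaches everyone (king).
Dube reaches everyone (king).
Okoye cannot reach Gupta in two steps.
Ferri reaches everyone (king).
Kings: Wren, Blom, Yoon, Zheng, Gupta, Dube, Ferri — 7.

7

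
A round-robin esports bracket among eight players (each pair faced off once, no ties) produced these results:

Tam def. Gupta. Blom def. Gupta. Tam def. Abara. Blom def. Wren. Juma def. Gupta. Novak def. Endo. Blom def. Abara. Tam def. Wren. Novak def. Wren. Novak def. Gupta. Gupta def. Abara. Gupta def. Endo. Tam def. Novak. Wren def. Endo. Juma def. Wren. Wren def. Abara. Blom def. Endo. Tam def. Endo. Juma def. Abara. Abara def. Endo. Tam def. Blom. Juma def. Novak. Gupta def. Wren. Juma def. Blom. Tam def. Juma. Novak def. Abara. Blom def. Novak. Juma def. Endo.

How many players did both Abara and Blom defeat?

1

Abara beat: Endo.
Blom beat: Gupta, Wren, Endo, Abara, Novak.
Both beat: Endo — 1.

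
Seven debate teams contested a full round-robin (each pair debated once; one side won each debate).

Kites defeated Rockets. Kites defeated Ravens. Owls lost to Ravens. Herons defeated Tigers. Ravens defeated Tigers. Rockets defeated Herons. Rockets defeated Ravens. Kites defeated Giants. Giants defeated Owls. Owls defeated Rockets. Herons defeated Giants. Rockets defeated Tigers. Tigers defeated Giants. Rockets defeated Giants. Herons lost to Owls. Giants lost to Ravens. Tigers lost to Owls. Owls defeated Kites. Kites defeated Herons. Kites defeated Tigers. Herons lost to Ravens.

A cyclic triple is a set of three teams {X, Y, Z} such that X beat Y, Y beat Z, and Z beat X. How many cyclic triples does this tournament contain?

Win totals: Kites 5, Ravens 4, Herons 2, Owls 4, Rockets 4, Giants 1, Tigers 1.
A team with w wins dominates both others in C(w,2) triples; summing gives 10 + 6 + 1 + 6 + 6 + 0 + 0 = 29 transitive triples.
Total triples C(7,3) = 35, so cyclic triples = 35 − 29 = 6.

6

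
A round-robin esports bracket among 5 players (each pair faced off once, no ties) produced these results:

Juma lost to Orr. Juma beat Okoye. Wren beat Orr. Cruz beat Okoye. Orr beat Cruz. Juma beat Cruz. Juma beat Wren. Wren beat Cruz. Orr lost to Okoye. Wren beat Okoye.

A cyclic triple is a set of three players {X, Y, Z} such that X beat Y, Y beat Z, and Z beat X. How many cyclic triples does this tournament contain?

Of the C(5,3) = 10 triples, the cyclic ones are: {Cruz, Okoye, Orr}; {Juma, Wren, Orr}; {Juma, Okoye, Orr}.
That is 3.

3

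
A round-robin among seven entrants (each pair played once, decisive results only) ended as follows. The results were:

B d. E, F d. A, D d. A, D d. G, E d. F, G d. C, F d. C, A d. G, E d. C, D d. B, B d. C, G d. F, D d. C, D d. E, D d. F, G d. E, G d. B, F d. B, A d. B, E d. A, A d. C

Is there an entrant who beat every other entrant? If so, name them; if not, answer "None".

D

D has 6 wins out of 6 opponents — a perfect record.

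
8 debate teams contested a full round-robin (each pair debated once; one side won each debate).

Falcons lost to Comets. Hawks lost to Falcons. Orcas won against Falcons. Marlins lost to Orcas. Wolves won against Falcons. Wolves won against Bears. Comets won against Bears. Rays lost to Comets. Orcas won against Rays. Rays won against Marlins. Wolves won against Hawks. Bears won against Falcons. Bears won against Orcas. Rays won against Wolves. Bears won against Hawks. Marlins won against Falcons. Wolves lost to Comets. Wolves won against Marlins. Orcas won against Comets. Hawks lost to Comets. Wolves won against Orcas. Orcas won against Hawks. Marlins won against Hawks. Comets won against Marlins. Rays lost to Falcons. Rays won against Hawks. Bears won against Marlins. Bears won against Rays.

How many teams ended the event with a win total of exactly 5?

Win totals: Hawks 0, Falcons 2, Wolves 5, Orcas 5, Comets 6, Bears 5, Rays 3, Marlins 2.
Exactly 5: Wolves, Orcas, Bears — 3 teams.

3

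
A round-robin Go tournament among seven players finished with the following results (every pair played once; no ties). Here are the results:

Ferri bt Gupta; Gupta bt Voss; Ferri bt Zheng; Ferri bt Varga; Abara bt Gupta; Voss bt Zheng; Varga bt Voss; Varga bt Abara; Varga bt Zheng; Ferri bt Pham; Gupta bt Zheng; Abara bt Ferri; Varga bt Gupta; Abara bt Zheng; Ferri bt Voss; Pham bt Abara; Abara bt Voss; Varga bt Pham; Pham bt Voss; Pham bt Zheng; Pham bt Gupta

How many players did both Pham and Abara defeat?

3

Pham beat: Zheng, Voss, Gupta, Abara.
Abara beat: Zheng, Voss, Gupta, Ferri.
Both beat: Zheng, Voss, Gupta — 3.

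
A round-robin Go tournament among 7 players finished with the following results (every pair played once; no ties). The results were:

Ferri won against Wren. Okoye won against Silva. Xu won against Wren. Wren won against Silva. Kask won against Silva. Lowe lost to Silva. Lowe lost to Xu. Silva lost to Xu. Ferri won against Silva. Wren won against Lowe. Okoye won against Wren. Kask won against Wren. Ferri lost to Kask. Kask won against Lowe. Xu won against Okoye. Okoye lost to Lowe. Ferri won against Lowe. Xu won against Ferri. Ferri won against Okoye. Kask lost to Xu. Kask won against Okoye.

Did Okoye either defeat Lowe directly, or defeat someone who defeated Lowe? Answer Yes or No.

Yes

Okoye did not beat Lowe directly.
Okoye beat Wren, Silva. Of those, Wren beat Lowe.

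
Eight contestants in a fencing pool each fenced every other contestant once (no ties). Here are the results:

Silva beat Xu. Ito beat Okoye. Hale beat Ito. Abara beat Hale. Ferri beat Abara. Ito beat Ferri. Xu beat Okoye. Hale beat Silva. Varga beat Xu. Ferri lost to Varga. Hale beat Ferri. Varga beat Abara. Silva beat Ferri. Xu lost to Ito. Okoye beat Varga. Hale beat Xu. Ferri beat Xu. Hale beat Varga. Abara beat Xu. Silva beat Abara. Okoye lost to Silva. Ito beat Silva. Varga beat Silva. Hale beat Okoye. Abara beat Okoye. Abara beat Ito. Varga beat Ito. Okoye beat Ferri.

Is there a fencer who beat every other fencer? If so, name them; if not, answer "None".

None

Highest win total is Hale with 6 (out of 7 possible).
Hale lost to Abara, so no fencer went undefeated.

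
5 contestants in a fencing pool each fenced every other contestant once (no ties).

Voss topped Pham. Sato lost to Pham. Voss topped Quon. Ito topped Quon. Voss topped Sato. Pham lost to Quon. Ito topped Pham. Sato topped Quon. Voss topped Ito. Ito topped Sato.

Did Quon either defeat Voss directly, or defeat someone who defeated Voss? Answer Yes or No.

Quon did not beat Voss directly.
Quon beat Pham, but each of them lost to Voss. No two-step path.

No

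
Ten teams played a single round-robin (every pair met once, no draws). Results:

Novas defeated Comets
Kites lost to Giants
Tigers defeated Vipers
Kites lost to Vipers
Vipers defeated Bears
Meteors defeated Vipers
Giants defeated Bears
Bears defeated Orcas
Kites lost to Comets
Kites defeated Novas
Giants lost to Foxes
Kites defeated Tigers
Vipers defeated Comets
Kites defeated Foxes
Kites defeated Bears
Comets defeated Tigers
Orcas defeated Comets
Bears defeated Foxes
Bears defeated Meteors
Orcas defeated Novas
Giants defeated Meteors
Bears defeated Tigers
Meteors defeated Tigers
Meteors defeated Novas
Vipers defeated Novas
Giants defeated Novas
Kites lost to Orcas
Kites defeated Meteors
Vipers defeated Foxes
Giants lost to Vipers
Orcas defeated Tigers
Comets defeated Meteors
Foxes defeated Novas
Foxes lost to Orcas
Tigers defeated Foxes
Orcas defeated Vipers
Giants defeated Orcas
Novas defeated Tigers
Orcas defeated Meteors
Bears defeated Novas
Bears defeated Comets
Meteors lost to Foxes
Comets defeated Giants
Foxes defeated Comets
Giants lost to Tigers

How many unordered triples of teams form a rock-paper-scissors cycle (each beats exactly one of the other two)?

30

Win totals: Orcas 7, Meteors 3, Comets 4, Vipers 6, Giants 5, Foxes 4, Bears 6, Tigers 3, Novas 2, Kites 5.
A team with w wins dominates both others in C(w,2) triples; summing gives 21 + 3 + 6 + 15 + 10 + 6 + 15 + 3 + 1 + 10 = 90 transitive triples.
Total triples C(10,3) = 120, so cyclic triples = 120 − 90 = 30.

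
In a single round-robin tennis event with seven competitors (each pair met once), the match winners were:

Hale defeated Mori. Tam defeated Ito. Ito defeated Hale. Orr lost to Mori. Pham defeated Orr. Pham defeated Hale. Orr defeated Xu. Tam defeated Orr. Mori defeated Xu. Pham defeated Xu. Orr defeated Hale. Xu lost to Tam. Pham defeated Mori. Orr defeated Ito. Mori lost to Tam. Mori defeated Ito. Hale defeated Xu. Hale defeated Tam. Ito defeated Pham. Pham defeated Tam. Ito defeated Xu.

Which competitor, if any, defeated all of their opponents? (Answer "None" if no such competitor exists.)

Highest win total is Pham with 5 (out of 6 possible).
Pham lost to Ito, so no competitor went undefeated.

None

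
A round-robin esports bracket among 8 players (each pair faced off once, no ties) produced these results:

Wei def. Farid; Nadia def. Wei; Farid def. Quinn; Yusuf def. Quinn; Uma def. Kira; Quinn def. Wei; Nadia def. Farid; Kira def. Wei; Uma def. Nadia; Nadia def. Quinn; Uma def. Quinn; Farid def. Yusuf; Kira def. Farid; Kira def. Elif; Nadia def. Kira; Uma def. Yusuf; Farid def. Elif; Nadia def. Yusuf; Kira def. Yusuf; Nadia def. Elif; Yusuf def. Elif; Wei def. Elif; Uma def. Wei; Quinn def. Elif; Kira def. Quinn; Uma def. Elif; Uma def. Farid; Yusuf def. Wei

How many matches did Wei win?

2

Wei's results: beat Elif, Farid; lost to Yusuf, Kira, Quinn, Uma, Nadia.
That is 2 wins.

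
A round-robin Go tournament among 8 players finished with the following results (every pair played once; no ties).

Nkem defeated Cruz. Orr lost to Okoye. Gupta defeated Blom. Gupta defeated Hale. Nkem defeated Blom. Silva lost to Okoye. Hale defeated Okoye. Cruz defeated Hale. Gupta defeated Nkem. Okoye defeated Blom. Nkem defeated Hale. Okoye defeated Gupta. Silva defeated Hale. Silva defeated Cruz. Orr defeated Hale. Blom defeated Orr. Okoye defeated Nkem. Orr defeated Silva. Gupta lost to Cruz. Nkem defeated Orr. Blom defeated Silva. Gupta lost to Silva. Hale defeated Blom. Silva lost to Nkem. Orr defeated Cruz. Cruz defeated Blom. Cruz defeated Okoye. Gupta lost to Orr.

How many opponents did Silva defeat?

3

Silva's results: beat Hale, Gupta, Cruz; lost to Orr, Blom, Nkem, Okoye.
That is 3 wins.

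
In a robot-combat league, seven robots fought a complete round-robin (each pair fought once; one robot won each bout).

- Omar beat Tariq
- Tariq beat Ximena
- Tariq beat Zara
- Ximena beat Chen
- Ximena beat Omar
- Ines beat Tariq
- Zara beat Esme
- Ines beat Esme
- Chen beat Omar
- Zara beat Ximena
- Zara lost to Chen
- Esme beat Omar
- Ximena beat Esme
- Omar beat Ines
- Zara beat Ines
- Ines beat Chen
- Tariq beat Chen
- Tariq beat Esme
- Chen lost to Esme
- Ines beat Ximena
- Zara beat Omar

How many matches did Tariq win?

4

Tariq's results: beat Zara, Esme, Chen, Ximena; lost to Ines, Omar.
That is 4 wins.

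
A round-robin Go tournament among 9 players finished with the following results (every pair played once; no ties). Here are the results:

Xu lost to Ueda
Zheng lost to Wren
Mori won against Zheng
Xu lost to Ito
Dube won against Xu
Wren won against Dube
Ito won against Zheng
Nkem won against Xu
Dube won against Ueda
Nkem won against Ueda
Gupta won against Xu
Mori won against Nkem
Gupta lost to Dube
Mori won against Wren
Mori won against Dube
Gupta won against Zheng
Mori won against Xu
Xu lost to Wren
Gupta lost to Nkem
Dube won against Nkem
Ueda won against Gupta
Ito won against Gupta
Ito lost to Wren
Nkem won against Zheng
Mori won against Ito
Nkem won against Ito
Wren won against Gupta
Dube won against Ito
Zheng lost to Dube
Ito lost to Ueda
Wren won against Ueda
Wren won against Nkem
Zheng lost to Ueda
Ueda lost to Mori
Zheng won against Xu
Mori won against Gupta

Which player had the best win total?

Mori

Win totals: Mori 8, Ueda 4, Nkem 5, Zheng 1, Dube 6, Ito 3, Wren 7, Xu 0, Gupta 2.
Mori leads with 8 wins (next highest: 7).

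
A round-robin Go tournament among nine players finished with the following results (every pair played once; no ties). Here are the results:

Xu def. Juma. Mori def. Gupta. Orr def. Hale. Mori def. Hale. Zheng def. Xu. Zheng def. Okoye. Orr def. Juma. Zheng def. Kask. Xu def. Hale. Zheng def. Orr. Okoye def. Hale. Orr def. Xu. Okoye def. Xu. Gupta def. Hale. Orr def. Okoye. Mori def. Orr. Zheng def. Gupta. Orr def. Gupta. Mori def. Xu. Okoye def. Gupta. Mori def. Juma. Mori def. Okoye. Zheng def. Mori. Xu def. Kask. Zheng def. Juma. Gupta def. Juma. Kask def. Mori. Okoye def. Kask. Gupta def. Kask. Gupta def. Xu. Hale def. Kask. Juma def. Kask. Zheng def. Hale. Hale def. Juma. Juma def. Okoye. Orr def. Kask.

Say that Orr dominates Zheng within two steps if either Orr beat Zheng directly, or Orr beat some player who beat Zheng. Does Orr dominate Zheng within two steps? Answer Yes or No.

Orr did not beat Zheng directly.
Orr beat Okoye, Juma, Kask, Hale, Xu, Gupta, but each of them lost to Zheng. No two-step path.

No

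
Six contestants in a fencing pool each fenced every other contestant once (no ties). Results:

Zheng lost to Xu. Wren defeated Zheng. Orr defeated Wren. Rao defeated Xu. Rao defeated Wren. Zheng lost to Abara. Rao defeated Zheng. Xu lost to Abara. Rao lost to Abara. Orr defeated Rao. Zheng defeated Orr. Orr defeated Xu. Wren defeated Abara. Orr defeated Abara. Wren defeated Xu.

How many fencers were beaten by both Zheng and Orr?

0

Zheng beat: Orr.
Orr beat: Rao, Xu, Abara, Wren.
No one was beaten by both.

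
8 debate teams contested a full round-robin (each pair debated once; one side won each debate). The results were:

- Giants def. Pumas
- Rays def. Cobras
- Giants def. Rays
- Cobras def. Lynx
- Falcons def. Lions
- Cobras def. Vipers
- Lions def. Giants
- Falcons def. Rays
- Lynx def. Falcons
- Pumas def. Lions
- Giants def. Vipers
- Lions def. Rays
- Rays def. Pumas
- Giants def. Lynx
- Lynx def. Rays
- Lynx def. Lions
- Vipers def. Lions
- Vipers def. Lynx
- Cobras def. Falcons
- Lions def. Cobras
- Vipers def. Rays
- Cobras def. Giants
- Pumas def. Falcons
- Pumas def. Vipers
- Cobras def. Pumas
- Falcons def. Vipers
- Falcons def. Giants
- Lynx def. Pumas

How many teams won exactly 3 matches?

Win totals: Vipers 3, Lions 3, Lynx 4, Falcons 4, Cobras 5, Pumas 3, Giants 4, Rays 2.
Exactly 3: Vipers, Lions, Pumas — 3 teams.

3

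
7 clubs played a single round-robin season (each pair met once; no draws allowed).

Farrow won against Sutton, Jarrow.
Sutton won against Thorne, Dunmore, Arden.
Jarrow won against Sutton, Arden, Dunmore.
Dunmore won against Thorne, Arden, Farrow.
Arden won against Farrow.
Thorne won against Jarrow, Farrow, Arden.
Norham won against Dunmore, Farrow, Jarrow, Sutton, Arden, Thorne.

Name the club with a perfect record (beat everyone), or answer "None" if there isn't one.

Norham

Norham has 6 wins out of 6 opponents — a perfect record.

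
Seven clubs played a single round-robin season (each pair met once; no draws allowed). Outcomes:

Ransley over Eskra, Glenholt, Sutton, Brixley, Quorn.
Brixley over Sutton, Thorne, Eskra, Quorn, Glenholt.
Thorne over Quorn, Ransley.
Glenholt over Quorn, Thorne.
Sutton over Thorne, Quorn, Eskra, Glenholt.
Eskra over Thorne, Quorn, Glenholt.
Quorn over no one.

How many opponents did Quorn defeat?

0

Quorn's results: beat no one; lost to Glenholt, Ransley, Sutton, Thorne, Eskra, Brixley.
That is 0 wins.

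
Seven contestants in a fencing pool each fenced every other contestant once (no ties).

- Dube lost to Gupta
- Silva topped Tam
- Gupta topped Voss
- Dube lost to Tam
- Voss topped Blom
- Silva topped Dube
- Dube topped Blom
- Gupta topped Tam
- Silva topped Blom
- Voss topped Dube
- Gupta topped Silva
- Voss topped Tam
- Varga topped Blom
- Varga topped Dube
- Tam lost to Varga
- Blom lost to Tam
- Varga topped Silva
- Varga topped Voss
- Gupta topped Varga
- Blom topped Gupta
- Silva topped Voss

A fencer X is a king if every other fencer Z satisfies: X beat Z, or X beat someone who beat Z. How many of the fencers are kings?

Blom reaches everyone (king).
Silva cannot reach Varga in two steps.
Dube cannot reach Silva, Voss, Tam, Varga in two steps.
Voss cannot reach Silva, Varga in two steps.
Gupta reaches everyone (king).
Tam cannot reach Silva, Voss, Varga in two steps.
Varga reaches everyone (king).
Kings: Blom, Gupta, Varga — 3.

3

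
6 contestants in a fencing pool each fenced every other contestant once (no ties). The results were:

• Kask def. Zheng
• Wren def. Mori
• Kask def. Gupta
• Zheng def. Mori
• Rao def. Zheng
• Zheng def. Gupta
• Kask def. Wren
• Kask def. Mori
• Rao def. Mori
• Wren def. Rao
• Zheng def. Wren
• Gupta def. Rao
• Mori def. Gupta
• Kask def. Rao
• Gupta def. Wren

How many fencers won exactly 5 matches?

1

Win totals: Wren 2, Zheng 3, Gupta 2, Rao 2, Kask 5, Mori 1.
Exactly 5: Kask — 1 fencer.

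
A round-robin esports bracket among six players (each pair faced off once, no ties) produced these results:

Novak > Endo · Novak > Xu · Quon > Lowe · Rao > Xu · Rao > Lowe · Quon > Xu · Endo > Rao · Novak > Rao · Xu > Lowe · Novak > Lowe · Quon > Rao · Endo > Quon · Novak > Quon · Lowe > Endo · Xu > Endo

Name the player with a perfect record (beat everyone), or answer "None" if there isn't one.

Novak

Novak has 5 wins out of 5 opponents — a perfect record.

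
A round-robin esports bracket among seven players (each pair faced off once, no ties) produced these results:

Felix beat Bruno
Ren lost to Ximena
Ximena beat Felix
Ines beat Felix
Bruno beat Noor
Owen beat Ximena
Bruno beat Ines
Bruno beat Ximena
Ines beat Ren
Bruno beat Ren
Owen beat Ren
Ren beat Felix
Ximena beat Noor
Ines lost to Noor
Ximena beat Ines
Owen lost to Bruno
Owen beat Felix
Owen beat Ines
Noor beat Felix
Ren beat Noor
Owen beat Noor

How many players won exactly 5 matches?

Win totals: Owen 5, Felix 1, Ximena 4, Ren 2, Noor 2, Ines 2, Bruno 5.
Exactly 5: Owen, Bruno — 2 players.

2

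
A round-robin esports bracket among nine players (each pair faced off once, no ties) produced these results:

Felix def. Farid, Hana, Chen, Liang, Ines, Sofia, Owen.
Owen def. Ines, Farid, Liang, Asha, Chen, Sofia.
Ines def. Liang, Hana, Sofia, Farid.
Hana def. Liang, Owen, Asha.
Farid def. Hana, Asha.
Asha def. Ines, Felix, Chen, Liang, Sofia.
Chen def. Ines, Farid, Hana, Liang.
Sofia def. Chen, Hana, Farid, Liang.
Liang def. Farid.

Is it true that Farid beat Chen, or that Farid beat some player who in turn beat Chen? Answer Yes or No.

Yes

Farid did not beat Chen directly.
Farid beat Hana, Asha. Of those, Asha beat Chen.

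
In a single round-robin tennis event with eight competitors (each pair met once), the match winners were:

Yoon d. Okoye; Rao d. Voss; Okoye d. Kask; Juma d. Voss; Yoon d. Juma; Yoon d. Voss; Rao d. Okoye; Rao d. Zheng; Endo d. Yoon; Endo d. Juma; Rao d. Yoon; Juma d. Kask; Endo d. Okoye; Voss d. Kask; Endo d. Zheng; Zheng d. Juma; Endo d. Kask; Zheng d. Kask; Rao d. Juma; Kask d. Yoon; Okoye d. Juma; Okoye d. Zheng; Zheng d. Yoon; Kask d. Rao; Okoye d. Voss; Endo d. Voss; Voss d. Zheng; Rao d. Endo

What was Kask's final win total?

2

Kask's results: beat Rao, Yoon; lost to Juma, Voss, Endo, Zheng, Okoye.
That is 2 wins.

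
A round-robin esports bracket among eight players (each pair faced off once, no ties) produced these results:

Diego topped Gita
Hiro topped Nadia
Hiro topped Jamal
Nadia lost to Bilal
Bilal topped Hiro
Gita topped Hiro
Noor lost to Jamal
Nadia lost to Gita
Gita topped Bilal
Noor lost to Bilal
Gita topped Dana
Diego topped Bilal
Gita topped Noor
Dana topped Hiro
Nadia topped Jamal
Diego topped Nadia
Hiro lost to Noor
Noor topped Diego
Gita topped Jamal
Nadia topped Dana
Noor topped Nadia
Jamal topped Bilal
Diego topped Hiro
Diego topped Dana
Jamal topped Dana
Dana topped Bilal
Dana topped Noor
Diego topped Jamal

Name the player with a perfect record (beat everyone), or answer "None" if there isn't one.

Highest win total is Gita with 6 (out of 7 possible).
Gita lost to Diego, so no player went undefeated.

None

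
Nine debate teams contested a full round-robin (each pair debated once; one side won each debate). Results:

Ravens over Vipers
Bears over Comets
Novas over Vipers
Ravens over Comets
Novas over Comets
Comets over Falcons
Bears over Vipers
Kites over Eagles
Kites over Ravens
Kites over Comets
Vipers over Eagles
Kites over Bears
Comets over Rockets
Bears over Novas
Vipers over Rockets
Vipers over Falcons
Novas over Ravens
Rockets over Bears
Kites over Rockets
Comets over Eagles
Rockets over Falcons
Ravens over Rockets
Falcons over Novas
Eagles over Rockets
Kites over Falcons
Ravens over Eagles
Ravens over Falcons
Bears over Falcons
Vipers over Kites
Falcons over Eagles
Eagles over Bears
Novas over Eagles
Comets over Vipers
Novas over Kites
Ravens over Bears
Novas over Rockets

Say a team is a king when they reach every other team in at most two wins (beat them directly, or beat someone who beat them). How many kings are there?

6

Bears reaches everyone (king).
Ravens reaches everyone (king).
Falcons reaches everyone (king).
Rockets cannot reach Ravens, Kites in two steps.
Comets cannot reach Ravens in two steps.
Kites reaches everyone (king).
Vipers reaches everyone (king).
Novas reaches everyone (king).
Eagles cannot reach Ravens, Kites in two steps.
Kings: Bears, Ravens, Falcons, Kites, Vipers, Novas — 6.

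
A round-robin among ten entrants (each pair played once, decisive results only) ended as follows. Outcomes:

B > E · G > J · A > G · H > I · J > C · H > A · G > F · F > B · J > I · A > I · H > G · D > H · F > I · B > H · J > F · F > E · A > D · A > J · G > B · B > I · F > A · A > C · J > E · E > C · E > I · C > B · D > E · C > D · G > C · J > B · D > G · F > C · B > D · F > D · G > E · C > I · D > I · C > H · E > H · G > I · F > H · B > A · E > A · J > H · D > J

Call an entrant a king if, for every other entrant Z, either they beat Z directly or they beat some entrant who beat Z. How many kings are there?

6

A reaches everyone (king).
B cannot reach F in two steps.
C cannot reach F in two steps.
D reaches everyone (king).
E cannot reach F in two steps.
F reaches everyone (king).
G reaches everyone (king).
H reaches everyone (king).
I cannot reach A, B, C, D, E, F, G, H, J in two steps.
J reaches everyone (king).
Kings: A, D, F, G, H, J — 6.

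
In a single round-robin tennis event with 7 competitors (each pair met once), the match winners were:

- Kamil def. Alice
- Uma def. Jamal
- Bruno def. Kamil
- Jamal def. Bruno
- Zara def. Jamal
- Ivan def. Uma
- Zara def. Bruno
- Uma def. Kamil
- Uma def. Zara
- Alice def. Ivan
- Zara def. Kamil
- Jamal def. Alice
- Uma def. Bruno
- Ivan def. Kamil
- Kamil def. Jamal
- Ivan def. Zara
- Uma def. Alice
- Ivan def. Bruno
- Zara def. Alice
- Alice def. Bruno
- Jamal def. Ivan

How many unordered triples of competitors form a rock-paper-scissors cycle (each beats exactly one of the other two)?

8

Win totals: Uma 5, Zara 4, Bruno 1, Kamil 2, Alice 2, Ivan 4, Jamal 3.
A competitor with w wins dominates both others in C(w,2) triples; summing gives 10 + 6 + 0 + 1 + 1 + 6 + 3 = 27 transitive triples.
Total triples C(7,3) = 35, so cyclic triples = 35 − 27 = 8.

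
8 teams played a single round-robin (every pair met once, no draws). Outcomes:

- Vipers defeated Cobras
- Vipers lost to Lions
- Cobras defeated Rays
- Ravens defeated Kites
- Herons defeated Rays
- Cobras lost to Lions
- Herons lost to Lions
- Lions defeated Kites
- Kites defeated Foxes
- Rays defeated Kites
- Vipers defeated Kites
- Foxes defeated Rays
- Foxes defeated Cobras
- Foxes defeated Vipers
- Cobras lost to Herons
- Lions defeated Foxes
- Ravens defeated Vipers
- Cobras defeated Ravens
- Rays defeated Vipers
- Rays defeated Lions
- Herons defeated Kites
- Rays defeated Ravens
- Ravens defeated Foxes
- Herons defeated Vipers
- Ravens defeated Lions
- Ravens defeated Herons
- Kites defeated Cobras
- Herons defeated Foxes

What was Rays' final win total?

4

Rays' results: beat Lions, Vipers, Ravens, Kites; lost to Foxes, Cobras, Herons.
That is 4 wins.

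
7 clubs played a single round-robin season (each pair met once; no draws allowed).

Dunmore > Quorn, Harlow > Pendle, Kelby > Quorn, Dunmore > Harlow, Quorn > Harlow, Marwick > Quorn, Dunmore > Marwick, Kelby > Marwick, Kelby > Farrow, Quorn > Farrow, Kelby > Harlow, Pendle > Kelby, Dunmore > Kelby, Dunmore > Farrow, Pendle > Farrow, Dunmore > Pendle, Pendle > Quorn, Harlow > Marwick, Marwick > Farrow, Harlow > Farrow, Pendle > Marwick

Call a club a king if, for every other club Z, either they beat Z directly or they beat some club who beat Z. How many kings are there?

Dunmore reaches everyone (king).
Quorn cannot reach Dunmore, Kelby in two steps.
Farrow cannot reach Dunmore, Quorn, Pendle, Harlow, Kelby, Marwick in two steps.
Pendle cannot reach Dunmore in two steps.
Harlow cannot reach Dunmore in two steps.
Kelby cannot reach Dunmore in two steps.
Marwick cannot reach Dunmore, Pendle, Kelby in two steps.
Kings: Dunmore — 1.

1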